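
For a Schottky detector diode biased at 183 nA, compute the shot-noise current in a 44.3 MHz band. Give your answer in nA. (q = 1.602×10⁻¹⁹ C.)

1.61 nA

I_n = √(2qI·B)
2qI·B = 2 × 1.602×10⁻¹⁹ × 1.83×10⁻⁷ × 4.43×10⁷ = 2.60×10⁻¹⁸ A²
I_n = √(2.60×10⁻¹⁸) = 1.61×10⁻⁹ A = 1.61 nA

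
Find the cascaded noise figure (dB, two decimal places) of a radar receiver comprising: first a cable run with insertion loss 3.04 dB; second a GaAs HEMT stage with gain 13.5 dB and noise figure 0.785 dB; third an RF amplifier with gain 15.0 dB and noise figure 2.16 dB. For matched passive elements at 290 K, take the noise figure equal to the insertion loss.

Convert to linear (a loss of L dB is a gain of −L dB): F_i = 10^(NF_i/10), G_i = 10^(G_i,dB/10)
  Stage 1: F_1 = 10^(3.04/10) = 2.014, G_1 = 10^(−3.04/10) = 0.4966
  Stage 2: F_2 = 10^(0.785/10) = 1.198, G_2 = 10^(13.5/10) = 22.39
  Stage 3: F_3 = 10^(2.16/10) = 1.644, G_3 = 10^(15.0/10) = 31.62
Friis cascade:
  F = 2.014 + (1.198 − 1)/0.4966 + (1.644 − 1)/11.12 = 2.471
NF = 10 log₁₀(2.471) = 3.93 dB

3.93 dB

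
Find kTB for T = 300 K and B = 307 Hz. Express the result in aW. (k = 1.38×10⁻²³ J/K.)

P_n = kTB = 1.38×10⁻²³ × 300 × 3.07×10² = 1.27×10⁻¹⁸ W = 1.27 aW

1.27 aW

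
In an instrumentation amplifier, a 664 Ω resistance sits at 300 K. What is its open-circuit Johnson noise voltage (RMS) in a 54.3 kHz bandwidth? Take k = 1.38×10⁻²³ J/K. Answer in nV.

773 nV

V_n = √(4kTRB)
4kTRB = 4 × 1.38×10⁻²³ × 300 × 6.64×10² × 5.43×10⁴ = 5.97×10⁻¹³ V²
V_n = √(5.97×10⁻¹³) = 7.73×10⁻⁷ V = 773 nV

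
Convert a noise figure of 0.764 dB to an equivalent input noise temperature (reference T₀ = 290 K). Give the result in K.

F = 10^(0.764/10) = 1.19234
T_e = (F − 1)·T₀ = (1.19234 − 1) × 290 = 55.8 K

55.8 K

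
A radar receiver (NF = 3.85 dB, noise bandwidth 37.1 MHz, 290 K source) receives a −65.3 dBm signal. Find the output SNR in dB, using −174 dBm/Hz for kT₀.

Noise floor: N = −174 + 10 log₁₀(B) + NF
10 log₁₀(3.71×10⁷) = 75.69 dB
N = −174 + 75.69 + 3.85 = −94.46 dBm
SNR = P_sig − N = −65.3 − (−94.46) = 29.16 dB → 29.2 dB

29.2 dB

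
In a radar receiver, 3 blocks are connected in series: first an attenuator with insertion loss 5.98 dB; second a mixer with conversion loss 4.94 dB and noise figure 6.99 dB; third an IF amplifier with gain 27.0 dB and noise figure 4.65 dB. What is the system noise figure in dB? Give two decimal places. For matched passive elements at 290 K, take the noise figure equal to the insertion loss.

16.39 dB

Convert to linear (a loss of L dB is a gain of −L dB): F_i = 10^(NF_i/10), G_i = 10^(G_i,dB/10)
  Stage 1: F_1 = 10^(5.98/10) = 3.963, G_1 = 10^(−5.98/10) = 0.2523
  Stage 2: F_2 = 10^(6.99/10) = 5.000, G_2 = 10^(−4.94/10) = 0.3206
  Stage 3: F_3 = 10^(4.65/10) = 2.917, G_3 = 10^(27.0/10) = 501.2
Friis cascade:
  F = 3.963 + (5.000 − 1)/0.2523 + (2.917 − 1)/0.08091 = 43.51
NF = 10 log₁₀(43.51) = 16.39 dB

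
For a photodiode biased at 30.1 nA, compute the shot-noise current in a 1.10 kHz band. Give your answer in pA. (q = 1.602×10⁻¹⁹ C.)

I_n = √(2qI·B)
2qI·B = 2 × 1.602×10⁻¹⁹ × 3.01×10⁻⁸ × 1.10×10³ = 1.06×10⁻²³ A²
I_n = √(1.06×10⁻²³) = 3.26×10⁻¹² A = 3.26 pA

3.26 pA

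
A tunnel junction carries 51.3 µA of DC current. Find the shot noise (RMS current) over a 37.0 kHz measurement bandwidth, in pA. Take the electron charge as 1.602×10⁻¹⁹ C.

I_n = √(2qI·B)
2qI·B = 2 × 1.602×10⁻¹⁹ × 5.13×10⁻⁵ × 3.70×10⁴ = 6.08×10⁻¹⁹ A²
I_n = √(6.08×10⁻¹⁹) = 7.80×10⁻¹⁰ A = 780 pA

780 pA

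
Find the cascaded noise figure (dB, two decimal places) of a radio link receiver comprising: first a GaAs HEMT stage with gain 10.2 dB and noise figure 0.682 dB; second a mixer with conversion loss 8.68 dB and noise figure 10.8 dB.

Convert to linear (a loss of L dB is a gain of −L dB): F_i = 10^(NF_i/10), G_i = 10^(G_i,dB/10)
  Stage 1: F_1 = 10^(0.682/10) = 1.170, G_1 = 10^(10.2/10) = 10.47
  Stage 2: F_2 = 10^(10.8/10) = 12.02, G_2 = 10^(−8.68/10) = 0.1355
Friis cascade:
  F = 1.170 + (12.02 − 1)/10.47 = 2.223
NF = 10 log₁₀(2.223) = 3.47 dB

3.47 dB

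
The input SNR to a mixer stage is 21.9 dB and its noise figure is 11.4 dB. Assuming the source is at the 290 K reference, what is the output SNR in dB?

By definition F = SNR_in/SNR_out, so in dB: SNR_out = SNR_in − NF
SNR_out = 21.9 − 11.4 = 10.5 dB

10.5 dB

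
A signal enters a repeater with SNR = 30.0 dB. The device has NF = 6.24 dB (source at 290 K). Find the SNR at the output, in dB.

By definition F = SNR_in/SNR_out, so in dB: SNR_out = SNR_in − NF
SNR_out = 30.0 − 6.24 = 23.76 dB

23.76 dB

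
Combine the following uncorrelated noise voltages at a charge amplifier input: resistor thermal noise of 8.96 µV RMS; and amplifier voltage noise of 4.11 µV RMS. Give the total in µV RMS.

9.86 µV

Uncorrelated sources add in power (mean-square): V_tot = √(ΣV_i²)
V_tot = √[(8.96×10⁻⁶)² + (4.11×10⁻⁶)²] = 9.86×10⁻⁶ V = 9.86 µV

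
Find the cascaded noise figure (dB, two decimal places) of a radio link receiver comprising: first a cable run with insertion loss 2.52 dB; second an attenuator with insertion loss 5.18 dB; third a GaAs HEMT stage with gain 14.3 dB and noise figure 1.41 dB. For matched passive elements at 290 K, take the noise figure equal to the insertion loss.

Convert to linear (a loss of L dB is a gain of −L dB): F_i = 10^(NF_i/10), G_i = 10^(G_i,dB/10)
  Stage 1: F_1 = 10^(2.52/10) = 1.786, G_1 = 10^(−2.52/10) = 0.5598
  Stage 2: F_2 = 10^(5.18/10) = 3.296, G_2 = 10^(−5.18/10) = 0.3034
  Stage 3: F_3 = 10^(1.41/10) = 1.384, G_3 = 10^(14.3/10) = 26.92
Friis cascade:
  F = 1.786 + (3.296 − 1)/0.5598 + (1.384 − 1)/0.1698 = 8.147
NF = 10 log₁₀(8.147) = 9.11 dB

9.11 dB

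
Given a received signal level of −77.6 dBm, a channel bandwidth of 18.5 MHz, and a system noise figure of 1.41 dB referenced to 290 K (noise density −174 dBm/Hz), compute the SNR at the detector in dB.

22.3 dB

Noise floor: N = −174 + 10 log₁₀(B) + NF
10 log₁₀(1.85×10⁷) = 72.67 dB
N = −174 + 72.67 + 1.41 = −99.92 dBm
SNR = P_sig − N = −77.6 − (−99.92) = 22.32 dB → 22.3 dB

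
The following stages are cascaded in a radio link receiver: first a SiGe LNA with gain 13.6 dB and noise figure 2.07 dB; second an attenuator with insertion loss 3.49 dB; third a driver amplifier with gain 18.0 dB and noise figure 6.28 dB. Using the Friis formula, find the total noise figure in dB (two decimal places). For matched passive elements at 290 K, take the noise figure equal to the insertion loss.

Convert to linear (a loss of L dB is a gain of −L dB): F_i = 10^(NF_i/10), G_i = 10^(G_i,dB/10)
  Stage 1: F_1 = 10^(2.07/10) = 1.611, G_1 = 10^(13.6/10) = 22.91
  Stage 2: F_2 = 10^(3.49/10) = 2.234, G_2 = 10^(−3.49/10) = 0.4477
  Stage 3: F_3 = 10^(6.28/10) = 4.246, G_3 = 10^(18.0/10) = 63.10
Friis cascade:
  F = 1.611 + (2.234 − 1)/22.91 + (4.246 − 1)/10.26 = 1.981
NF = 10 log₁₀(1.981) = 2.97 dB

2.97 dB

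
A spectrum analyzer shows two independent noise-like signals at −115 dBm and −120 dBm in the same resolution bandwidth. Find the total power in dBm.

−113.8 dBm

Convert to linear, add, convert back:
P₁ = 3.16×10⁻¹⁵ W, P₂ = 1.00×10⁻¹⁵ W
P_tot = 4.16×10⁻¹⁵ W → 10 log₁₀(P_tot / 10⁻³) = −113.8 dBm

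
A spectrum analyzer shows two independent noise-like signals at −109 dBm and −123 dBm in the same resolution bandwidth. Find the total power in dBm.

Convert to linear, add, convert back:
P₁ = 1.26×10⁻¹⁴ W, P₂ = 5.01×10⁻¹⁶ W
P_tot = 1.31×10⁻¹⁴ W → 10 log₁₀(P_tot / 10⁻³) = −108.8 dBm

−108.8 dBm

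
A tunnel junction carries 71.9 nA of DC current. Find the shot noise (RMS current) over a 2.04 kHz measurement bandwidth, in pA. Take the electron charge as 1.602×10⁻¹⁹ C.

6.86 pA

I_n = √(2qI·B)
2qI·B = 2 × 1.602×10⁻¹⁹ × 7.19×10⁻⁸ × 2.04×10³ = 4.70×10⁻²³ A²
I_n = √(4.70×10⁻²³) = 6.86×10⁻¹² A = 6.86 pA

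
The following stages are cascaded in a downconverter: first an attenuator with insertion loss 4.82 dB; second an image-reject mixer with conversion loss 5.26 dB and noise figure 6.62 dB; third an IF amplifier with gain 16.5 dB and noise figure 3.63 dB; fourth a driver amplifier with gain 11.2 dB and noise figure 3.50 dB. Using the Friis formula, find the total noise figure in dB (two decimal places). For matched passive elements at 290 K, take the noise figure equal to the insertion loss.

14.40 dB

Convert to linear (a loss of L dB is a gain of −L dB): F_i = 10^(NF_i/10), G_i = 10^(G_i,dB/10)
  Stage 1: F_1 = 10^(4.82/10) = 3.034, G_1 = 10^(−4.82/10) = 0.3296
  Stage 2: F_2 = 10^(6.62/10) = 4.592, G_2 = 10^(−5.26/10) = 0.2979
  Stage 3: F_3 = 10^(3.63/10) = 2.307, G_3 = 10^(16.5/10) = 44.67
  Stage 4: F_4 = 10^(3.50/10) = 2.239, G_4 = 10^(11.2/10) = 13.18
Friis cascade:
  F = 3.034 + (4.592 − 1)/0.3296 + (2.307 − 1)/0.09817 + (2.239 − 1)/4.385 = 27.52
NF = 10 log₁₀(27.52) = 14.40 dB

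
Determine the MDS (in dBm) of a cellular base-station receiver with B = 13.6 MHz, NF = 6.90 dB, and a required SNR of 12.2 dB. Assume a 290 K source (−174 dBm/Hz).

−83.6 dBm

Sensitivity = −174 + 10 log₁₀(B) + NF + SNR_min
= −174 + 71.34 + 6.90 + 12.2
= −83.56 dBm → −83.6 dBm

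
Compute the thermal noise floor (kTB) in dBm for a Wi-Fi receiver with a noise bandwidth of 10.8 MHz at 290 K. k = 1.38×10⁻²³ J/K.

−103.6 dBm

P_n = kTB = 1.38×10⁻²³ × 290 × 1.08×10⁷ = 4.32×10⁻¹⁴ W
In dBm: 10 log₁₀(4.32×10⁻¹⁴ / 10⁻³) = −103.6 dBm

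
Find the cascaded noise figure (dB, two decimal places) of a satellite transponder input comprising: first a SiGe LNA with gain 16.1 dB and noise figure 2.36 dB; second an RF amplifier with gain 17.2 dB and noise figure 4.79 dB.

Convert to linear (a loss of L dB is a gain of −L dB): F_i = 10^(NF_i/10), G_i = 10^(G_i,dB/10)
  Stage 1: F_1 = 10^(2.36/10) = 1.722, G_1 = 10^(16.1/10) = 40.74
  Stage 2: F_2 = 10^(4.79/10) = 3.013, G_2 = 10^(17.2/10) = 52.48
Friis cascade:
  F = 1.722 + (3.013 − 1)/40.74 = 1.771
NF = 10 log₁₀(1.771) = 2.48 dB

2.48 dB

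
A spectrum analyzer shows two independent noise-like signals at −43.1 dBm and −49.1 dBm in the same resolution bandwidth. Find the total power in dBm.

−42.1 dBm

Convert to linear, add, convert back:
P₁ = 4.90×10⁻⁸ W, P₂ = 1.23×10⁻⁸ W
P_tot = 6.13×10⁻⁸ W → 10 log₁₀(P_tot / 10⁻³) = −42.1 dBm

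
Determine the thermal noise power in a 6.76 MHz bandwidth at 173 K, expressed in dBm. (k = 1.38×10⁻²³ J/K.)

P_n = kTB = 1.38×10⁻²³ × 173 × 6.76×10⁶ = 1.61×10⁻¹⁴ W
In dBm: 10 log₁₀(1.61×10⁻¹⁴ / 10⁻³) = −107.9 dBm

−107.9 dBm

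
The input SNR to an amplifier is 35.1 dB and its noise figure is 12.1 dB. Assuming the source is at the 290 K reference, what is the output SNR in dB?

By definition F = SNR_in/SNR_out, so in dB: SNR_out = SNR_in − NF
SNR_out = 35.1 − 12.1 = 23.0 dB

23.0 dB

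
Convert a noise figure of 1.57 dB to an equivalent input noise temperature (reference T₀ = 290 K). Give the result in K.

F = 10^(1.57/10) = 1.43549
T_e = (F − 1)·T₀ = (1.43549 − 1) × 290 = 126 K

126 K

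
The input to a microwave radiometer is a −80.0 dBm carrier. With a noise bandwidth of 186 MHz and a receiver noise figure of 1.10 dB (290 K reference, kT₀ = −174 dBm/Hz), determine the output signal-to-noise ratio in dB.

Noise floor: N = −174 + 10 log₁₀(B) + NF
10 log₁₀(1.86×10⁸) = 82.7 dB
N = −174 + 82.7 + 1.10 = −90.20 dBm
SNR = P_sig − N = −80.0 − (−90.20) = 10.20 dB → 10.2 dB

10.2 dB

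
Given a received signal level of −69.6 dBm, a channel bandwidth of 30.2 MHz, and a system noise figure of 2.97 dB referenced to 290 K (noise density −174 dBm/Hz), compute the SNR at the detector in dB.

26.6 dB

Noise floor: N = −174 + 10 log₁₀(B) + NF
10 log₁₀(3.02×10⁷) = 74.8 dB
N = −174 + 74.8 + 2.97 = −96.23 dBm
SNR = P_sig − N = −69.6 − (−96.23) = 26.63 dB → 26.6 dB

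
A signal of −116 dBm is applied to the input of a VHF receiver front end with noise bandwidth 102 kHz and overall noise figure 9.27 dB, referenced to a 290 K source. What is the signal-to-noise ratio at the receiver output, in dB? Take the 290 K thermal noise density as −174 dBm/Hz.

−1.4 dB

Noise floor: N = −174 + 10 log₁₀(B) + NF
10 log₁₀(1.02×10⁵) = 50.09 dB
N = −174 + 50.09 + 9.27 = −114.64 dBm
SNR = P_sig − N = −116 − (−114.64) = −1.36 dB → −1.4 dB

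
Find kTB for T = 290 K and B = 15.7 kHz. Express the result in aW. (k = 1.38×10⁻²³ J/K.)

P_n = kTB = 1.38×10⁻²³ × 290 × 1.57×10⁴ = 6.28×10⁻¹⁷ W = 62.8 aW

62.8 aW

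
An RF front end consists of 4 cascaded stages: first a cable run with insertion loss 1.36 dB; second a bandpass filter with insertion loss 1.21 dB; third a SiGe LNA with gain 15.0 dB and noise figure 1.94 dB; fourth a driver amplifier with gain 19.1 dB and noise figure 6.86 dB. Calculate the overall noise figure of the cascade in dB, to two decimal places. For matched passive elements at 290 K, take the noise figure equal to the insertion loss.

Convert to linear (a loss of L dB is a gain of −L dB): F_i = 10^(NF_i/10), G_i = 10^(G_i,dB/10)
  Stage 1: F_1 = 10^(1.36/10) = 1.368, G_1 = 10^(−1.36/10) = 0.7311
  Stage 2: F_2 = 10^(1.21/10) = 1.321, G_2 = 10^(−1.21/10) = 0.7568
  Stage 3: F_3 = 10^(1.94/10) = 1.563, G_3 = 10^(15.0/10) = 31.62
  Stage 4: F_4 = 10^(6.86/10) = 4.853, G_4 = 10^(19.1/10) = 81.28
Friis cascade:
  F = 1.368 + (1.321 − 1)/0.7311 + (1.563 − 1)/0.5534 + (4.853 − 1)/17.50 = 3.045
NF = 10 log₁₀(3.045) = 4.84 dB

4.84 dB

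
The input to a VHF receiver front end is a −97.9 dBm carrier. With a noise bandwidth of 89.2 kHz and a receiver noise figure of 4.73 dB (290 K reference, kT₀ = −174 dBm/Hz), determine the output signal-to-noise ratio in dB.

Noise floor: N = −174 + 10 log₁₀(B) + NF
10 log₁₀(8.92×10⁴) = 49.5 dB
N = −174 + 49.5 + 4.73 = −119.77 dBm
SNR = P_sig − N = −97.9 − (−119.77) = 21.87 dB → 21.9 dB

21.9 dB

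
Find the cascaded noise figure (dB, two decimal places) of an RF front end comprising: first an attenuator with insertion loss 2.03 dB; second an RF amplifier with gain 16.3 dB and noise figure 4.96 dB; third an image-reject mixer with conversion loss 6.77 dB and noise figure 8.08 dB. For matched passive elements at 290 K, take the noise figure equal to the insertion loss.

Convert to linear (a loss of L dB is a gain of −L dB): F_i = 10^(NF_i/10), G_i = 10^(G_i,dB/10)
  Stage 1: F_1 = 10^(2.03/10) = 1.596, G_1 = 10^(−2.03/10) = 0.6266
  Stage 2: F_2 = 10^(4.96/10) = 3.133, G_2 = 10^(16.3/10) = 42.66
  Stage 3: F_3 = 10^(8.08/10) = 6.427, G_3 = 10^(−6.77/10) = 0.2104
Friis cascade:
  F = 1.596 + (3.133 − 1)/0.6266 + (6.427 − 1)/26.73 = 5.203
NF = 10 log₁₀(5.203) = 7.16 dB

7.16 dB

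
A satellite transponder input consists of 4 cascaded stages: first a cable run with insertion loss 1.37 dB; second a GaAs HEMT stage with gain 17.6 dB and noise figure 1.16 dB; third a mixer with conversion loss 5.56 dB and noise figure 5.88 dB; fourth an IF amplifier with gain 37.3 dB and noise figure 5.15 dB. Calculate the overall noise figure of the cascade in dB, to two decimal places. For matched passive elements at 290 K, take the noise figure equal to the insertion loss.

3.13 dB

Convert to linear (a loss of L dB is a gain of −L dB): F_i = 10^(NF_i/10), G_i = 10^(G_i,dB/10)
  Stage 1: F_1 = 10^(1.37/10) = 1.371, G_1 = 10^(−1.37/10) = 0.7295
  Stage 2: F_2 = 10^(1.16/10) = 1.306, G_2 = 10^(17.6/10) = 57.54
  Stage 3: F_3 = 10^(5.88/10) = 3.873, G_3 = 10^(−5.56/10) = 0.2780
  Stage 4: F_4 = 10^(5.15/10) = 3.273, G_4 = 10^(37.3/10) = 5370
Friis cascade:
  F = 1.371 + (1.306 − 1)/0.7295 + (3.873 − 1)/41.98 + (3.273 − 1)/11.67 = 2.054
NF = 10 log₁₀(2.054) = 3.13 dB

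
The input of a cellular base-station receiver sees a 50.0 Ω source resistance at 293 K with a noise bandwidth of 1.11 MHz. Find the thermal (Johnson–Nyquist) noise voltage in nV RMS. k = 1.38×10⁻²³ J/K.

947 nV

V_n = √(4kTRB)
4kTRB = 4 × 1.38×10⁻²³ × 293 × 5.00×10¹ × 1.11×10⁶ = 8.98×10⁻¹³ V²
V_n = √(8.98×10⁻¹³) = 9.47×10⁻⁷ V = 947 nV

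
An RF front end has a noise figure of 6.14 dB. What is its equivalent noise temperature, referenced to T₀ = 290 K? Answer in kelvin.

902 K

F = 10^(6.14/10) = 4.1115
T_e = (F − 1)·T₀ = (4.1115 − 1) × 290 = 902 K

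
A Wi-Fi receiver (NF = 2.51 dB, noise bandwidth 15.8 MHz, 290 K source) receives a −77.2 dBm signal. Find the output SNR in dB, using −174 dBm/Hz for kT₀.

22.3 dB

Noise floor: N = −174 + 10 log₁₀(B) + NF
10 log₁₀(1.58×10⁷) = 71.99 dB
N = −174 + 71.99 + 2.51 = −99.50 dBm
SNR = P_sig − N = −77.2 − (−99.50) = 22.30 dB → 22.3 dB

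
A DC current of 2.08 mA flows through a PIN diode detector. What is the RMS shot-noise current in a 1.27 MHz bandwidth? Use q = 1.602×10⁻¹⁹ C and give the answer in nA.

I_n = √(2qI·B)
2qI·B = 2 × 1.602×10⁻¹⁹ × 2.08×10⁻³ × 1.27×10⁶ = 8.46×10⁻¹⁶ A²
I_n = √(8.46×10⁻¹⁶) = 2.91×10⁻⁸ A = 29.1 nA

29.1 nA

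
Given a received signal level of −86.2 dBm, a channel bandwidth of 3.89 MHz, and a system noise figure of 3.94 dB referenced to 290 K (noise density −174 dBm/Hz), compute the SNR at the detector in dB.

18.0 dB

Noise floor: N = −174 + 10 log₁₀(B) + NF
10 log₁₀(3.89×10⁶) = 65.9 dB
N = −174 + 65.9 + 3.94 = −104.16 dBm
SNR = P_sig − N = −86.2 − (−104.16) = 17.96 dB → 18.0 dB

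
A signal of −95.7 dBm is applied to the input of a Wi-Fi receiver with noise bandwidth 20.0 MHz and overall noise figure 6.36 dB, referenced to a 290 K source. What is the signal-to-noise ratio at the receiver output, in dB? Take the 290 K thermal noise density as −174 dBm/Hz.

Noise floor: N = −174 + 10 log₁₀(B) + NF
10 log₁₀(2.00×10⁷) = 73.01 dB
N = −174 + 73.01 + 6.36 = −94.63 dBm
SNR = P_sig − N = −95.7 − (−94.63) = −1.07 dB → −1.1 dB

−1.1 dB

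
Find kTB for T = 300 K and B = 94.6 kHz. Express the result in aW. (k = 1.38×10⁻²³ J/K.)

P_n = kTB = 1.38×10⁻²³ × 300 × 9.46×10⁴ = 3.92×10⁻¹⁶ W = 392 aW

392 aW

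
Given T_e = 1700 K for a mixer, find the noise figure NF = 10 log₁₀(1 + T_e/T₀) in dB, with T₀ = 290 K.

8.36 dB

F = 1 + T_e/T₀ = 1 + 1700/290 = 6.86207
NF = 10 log₁₀(6.86207) = 8.36 dB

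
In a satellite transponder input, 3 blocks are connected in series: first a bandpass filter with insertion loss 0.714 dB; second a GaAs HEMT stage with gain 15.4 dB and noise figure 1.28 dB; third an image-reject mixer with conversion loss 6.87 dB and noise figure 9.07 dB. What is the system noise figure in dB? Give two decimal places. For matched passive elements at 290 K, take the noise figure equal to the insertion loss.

2.61 dB

Convert to linear (a loss of L dB is a gain of −L dB): F_i = 10^(NF_i/10), G_i = 10^(G_i,dB/10)
  Stage 1: F_1 = 10^(0.714/10) = 1.179, G_1 = 10^(−0.714/10) = 0.8484
  Stage 2: F_2 = 10^(1.28/10) = 1.343, G_2 = 10^(15.4/10) = 34.67
  Stage 3: F_3 = 10^(9.07/10) = 8.072, G_3 = 10^(−6.87/10) = 0.2056
Friis cascade:
  F = 1.179 + (1.343 − 1)/0.8484 + (8.072 − 1)/29.42 = 1.823
NF = 10 log₁₀(1.823) = 2.61 dB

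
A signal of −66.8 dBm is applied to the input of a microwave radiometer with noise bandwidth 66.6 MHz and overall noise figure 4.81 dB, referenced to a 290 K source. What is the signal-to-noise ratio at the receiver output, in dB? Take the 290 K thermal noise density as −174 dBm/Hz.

24.2 dB

Noise floor: N = −174 + 10 log₁₀(B) + NF
10 log₁₀(6.66×10⁷) = 78.23 dB
N = −174 + 78.23 + 4.81 = −90.96 dBm
SNR = P_sig − N = −66.8 − (−90.96) = 24.16 dB → 24.2 dB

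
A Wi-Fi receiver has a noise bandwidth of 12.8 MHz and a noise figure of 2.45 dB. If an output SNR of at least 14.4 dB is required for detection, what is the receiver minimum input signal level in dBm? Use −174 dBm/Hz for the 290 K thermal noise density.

−86.1 dBm

Sensitivity = −174 + 10 log₁₀(B) + NF + SNR_min
= −174 + 71.07 + 2.45 + 14.4
= −86.08 dBm → −86.1 dBm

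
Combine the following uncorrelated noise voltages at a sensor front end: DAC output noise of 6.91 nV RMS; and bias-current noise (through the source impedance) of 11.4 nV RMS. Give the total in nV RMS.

Uncorrelated sources add in power (mean-square): V_tot = √(ΣV_i²)
V_tot = √[(6.91×10⁻⁹)² + (1.14×10⁻⁸)²] = 1.33×10⁻⁸ V = 13.3 nV

13.3 nV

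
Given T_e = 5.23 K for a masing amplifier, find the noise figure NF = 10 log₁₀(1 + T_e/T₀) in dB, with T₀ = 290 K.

0.078 dB

F = 1 + T_e/T₀ = 1 + 5.23/290 = 1.01803
NF = 10 log₁₀(1.01803) = 0.078 dB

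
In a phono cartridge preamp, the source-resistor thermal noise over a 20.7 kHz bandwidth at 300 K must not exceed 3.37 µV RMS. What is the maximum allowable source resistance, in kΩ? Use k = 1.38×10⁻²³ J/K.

Johnson–Nyquist: V_n = √(4kTRB) ⇒ R = V_n² / (4kTB)
4kTB = 4 × 1.38×10⁻²³ × 300 × 2.07×10⁴ = 3.43×10⁻¹⁶
R = (3.37×10⁻⁶)² / 3.43×10⁻¹⁶ = 3.31×10⁴ Ω = 33.1 kΩ

33.1 kΩ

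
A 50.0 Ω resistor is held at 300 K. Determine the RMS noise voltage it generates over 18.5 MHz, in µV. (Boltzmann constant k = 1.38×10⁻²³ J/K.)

3.91 µV

V_n = √(4kTRB)
4kTRB = 4 × 1.38×10⁻²³ × 300 × 5.00×10¹ × 1.85×10⁷ = 1.53×10⁻¹¹ V²
V_n = √(1.53×10⁻¹¹) = 3.91×10⁻⁶ V = 3.91 µV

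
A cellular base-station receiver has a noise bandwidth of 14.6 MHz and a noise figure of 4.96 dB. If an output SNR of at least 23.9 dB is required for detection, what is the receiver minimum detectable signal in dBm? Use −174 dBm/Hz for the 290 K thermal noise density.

Sensitivity = −174 + 10 log₁₀(B) + NF + SNR_min
= −174 + 71.64 + 4.96 + 23.9
= −73.50 dBm → −73.5 dBm

−73.5 dBm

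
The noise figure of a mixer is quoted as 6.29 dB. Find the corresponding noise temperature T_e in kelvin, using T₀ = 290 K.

F = 10^(6.29/10) = 4.25598
T_e = (F − 1)·T₀ = (4.25598 − 1) × 290 = 944 K

944 K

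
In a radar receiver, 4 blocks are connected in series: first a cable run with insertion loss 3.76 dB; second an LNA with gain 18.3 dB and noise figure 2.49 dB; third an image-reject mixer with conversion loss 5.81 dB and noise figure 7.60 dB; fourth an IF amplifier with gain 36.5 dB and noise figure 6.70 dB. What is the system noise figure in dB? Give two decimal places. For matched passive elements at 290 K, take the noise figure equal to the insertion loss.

Convert to linear (a loss of L dB is a gain of −L dB): F_i = 10^(NF_i/10), G_i = 10^(G_i,dB/10)
  Stage 1: F_1 = 10^(3.76/10) = 2.377, G_1 = 10^(−3.76/10) = 0.4207
  Stage 2: F_2 = 10^(2.49/10) = 1.774, G_2 = 10^(18.3/10) = 67.61
  Stage 3: F_3 = 10^(7.60/10) = 5.754, G_3 = 10^(−5.81/10) = 0.2624
  Stage 4: F_4 = 10^(6.70/10) = 4.677, G_4 = 10^(36.5/10) = 4467
Friis cascade:
  F = 2.377 + (1.774 − 1)/0.4207 + (5.754 − 1)/28.44 + (4.677 − 1)/7.464 = 4.877
NF = 10 log₁₀(4.877) = 6.88 dB

6.88 dB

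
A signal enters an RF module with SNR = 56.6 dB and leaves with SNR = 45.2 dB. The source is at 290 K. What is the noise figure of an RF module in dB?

11.4 dB

NF (dB) = SNR_in(dB) − SNR_out(dB) when the source is at T₀
NF = 56.6 − 45.2 = 11.4 dB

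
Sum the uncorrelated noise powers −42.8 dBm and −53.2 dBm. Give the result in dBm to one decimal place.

−42.4 dBm

Convert to linear, add, convert back:
P₁ = 5.25×10⁻⁸ W, P₂ = 4.79×10⁻⁹ W
P_tot = 5.73×10⁻⁸ W → 10 log₁₀(P_tot / 10⁻³) = −42.4 dBm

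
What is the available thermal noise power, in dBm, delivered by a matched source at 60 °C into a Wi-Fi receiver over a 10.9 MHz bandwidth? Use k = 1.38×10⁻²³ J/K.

T = 60 °C + 273.15 = 333.15 K
P_n = kTB = 1.38×10⁻²³ × 333.15 × 1.09×10⁷ = 5.01×10⁻¹⁴ W
In dBm: 10 log₁₀(5.01×10⁻¹⁴ / 10⁻³) = −103.0 dBm

−103.0 dBm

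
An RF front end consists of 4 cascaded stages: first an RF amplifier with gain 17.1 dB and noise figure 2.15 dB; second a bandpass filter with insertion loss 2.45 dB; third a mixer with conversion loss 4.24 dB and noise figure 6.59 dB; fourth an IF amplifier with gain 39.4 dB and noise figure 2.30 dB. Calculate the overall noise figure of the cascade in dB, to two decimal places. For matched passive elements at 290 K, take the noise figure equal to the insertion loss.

2.65 dB

Convert to linear (a loss of L dB is a gain of −L dB): F_i = 10^(NF_i/10), G_i = 10^(G_i,dB/10)
  Stage 1: F_1 = 10^(2.15/10) = 1.641, G_1 = 10^(17.1/10) = 51.29
  Stage 2: F_2 = 10^(2.45/10) = 1.758, G_2 = 10^(−2.45/10) = 0.5689
  Stage 3: F_3 = 10^(6.59/10) = 4.560, G_3 = 10^(−4.24/10) = 0.3767
  Stage 4: F_4 = 10^(2.30/10) = 1.698, G_4 = 10^(39.4/10) = 8710
Friis cascade:
  F = 1.641 + (1.758 − 1)/51.29 + (4.560 − 1)/29.17 + (1.698 − 1)/10.99 = 1.841
NF = 10 log₁₀(1.841) = 2.65 dB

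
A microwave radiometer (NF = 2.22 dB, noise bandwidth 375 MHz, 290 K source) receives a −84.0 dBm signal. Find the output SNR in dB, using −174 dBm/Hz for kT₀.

2.0 dB

Noise floor: N = −174 + 10 log₁₀(B) + NF
10 log₁₀(3.75×10⁸) = 85.74 dB
N = −174 + 85.74 + 2.22 = −86.04 dBm
SNR = P_sig − N = −84.0 − (−86.04) = 2.04 dB → 2.0 dB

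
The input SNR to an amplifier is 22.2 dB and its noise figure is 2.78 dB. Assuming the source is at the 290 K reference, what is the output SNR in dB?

By definition F = SNR_in/SNR_out, so in dB: SNR_out = SNR_in − NF
SNR_out = 22.2 − 2.78 = 19.42 dB

19.42 dB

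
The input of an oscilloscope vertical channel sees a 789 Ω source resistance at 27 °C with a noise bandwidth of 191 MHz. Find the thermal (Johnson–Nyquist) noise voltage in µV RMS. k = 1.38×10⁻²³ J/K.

T = 27 °C + 273.15 = 300.15 K
V_n = √(4kTRB)
4kTRB = 4 × 1.38×10⁻²³ × 300.15 × 7.89×10² × 1.91×10⁸ = 2.50×10⁻⁹ V²
V_n = √(2.50×10⁻⁹) = 5.00×10⁻⁵ V = 50.0 µV

50.0 µV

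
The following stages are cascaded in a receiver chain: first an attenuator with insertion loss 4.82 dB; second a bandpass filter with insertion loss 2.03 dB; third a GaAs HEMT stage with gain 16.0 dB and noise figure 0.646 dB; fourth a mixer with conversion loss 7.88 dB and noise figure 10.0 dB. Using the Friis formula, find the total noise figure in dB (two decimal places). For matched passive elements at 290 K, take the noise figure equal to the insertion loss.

8.27 dB

Convert to linear (a loss of L dB is a gain of −L dB): F_i = 10^(NF_i/10), G_i = 10^(G_i,dB/10)
  Stage 1: F_1 = 10^(4.82/10) = 3.034, G_1 = 10^(−4.82/10) = 0.3296
  Stage 2: F_2 = 10^(2.03/10) = 1.596, G_2 = 10^(−2.03/10) = 0.6266
  Stage 3: F_3 = 10^(0.646/10) = 1.160, G_3 = 10^(16.0/10) = 39.81
  Stage 4: F_4 = 10^(10.0/10) = 10.00, G_4 = 10^(−7.88/10) = 0.1629
Friis cascade:
  F = 3.034 + (1.596 − 1)/0.3296 + (1.160 − 1)/0.2065 + (10.00 − 1)/8.222 = 6.713
NF = 10 log₁₀(6.713) = 8.27 dB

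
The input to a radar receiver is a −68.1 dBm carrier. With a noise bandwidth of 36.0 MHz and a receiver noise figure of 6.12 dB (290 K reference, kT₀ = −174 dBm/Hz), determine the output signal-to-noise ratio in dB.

Noise floor: N = −174 + 10 log₁₀(B) + NF
10 log₁₀(3.60×10⁷) = 75.56 dB
N = −174 + 75.56 + 6.12 = −92.32 dBm
SNR = P_sig − N = −68.1 − (−92.32) = 24.22 dB → 24.2 dB

24.2 dB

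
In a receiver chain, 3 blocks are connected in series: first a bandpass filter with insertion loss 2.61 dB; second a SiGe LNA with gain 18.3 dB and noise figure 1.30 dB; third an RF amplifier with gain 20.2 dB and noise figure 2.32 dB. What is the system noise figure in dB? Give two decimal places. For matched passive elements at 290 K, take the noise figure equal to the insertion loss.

Convert to linear (a loss of L dB is a gain of −L dB): F_i = 10^(NF_i/10), G_i = 10^(G_i,dB/10)
  Stage 1: F_1 = 10^(2.61/10) = 1.824, G_1 = 10^(−2.61/10) = 0.5483
  Stage 2: F_2 = 10^(1.30/10) = 1.349, G_2 = 10^(18.3/10) = 67.61
  Stage 3: F_3 = 10^(2.32/10) = 1.706, G_3 = 10^(20.2/10) = 104.7
Friis cascade:
  F = 1.824 + (1.349 − 1)/0.5483 + (1.706 − 1)/37.07 = 2.479
NF = 10 log₁₀(2.479) = 3.94 dB

3.94 dB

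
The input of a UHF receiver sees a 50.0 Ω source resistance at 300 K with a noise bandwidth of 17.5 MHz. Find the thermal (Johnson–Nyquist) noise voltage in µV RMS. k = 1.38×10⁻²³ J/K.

V_n = √(4kTRB)
4kTRB = 4 × 1.38×10⁻²³ × 300 × 5.00×10¹ × 1.75×10⁷ = 1.45×10⁻¹¹ V²
V_n = √(1.45×10⁻¹¹) = 3.81×10⁻⁶ V = 3.81 µV

3.81 µV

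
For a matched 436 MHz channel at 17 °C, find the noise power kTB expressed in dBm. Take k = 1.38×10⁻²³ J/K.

T = 17 °C + 273.15 = 290.15 K
P_n = kTB = 1.38×10⁻²³ × 290.15 × 4.36×10⁸ = 1.75×10⁻¹² W
In dBm: 10 log₁₀(1.75×10⁻¹² / 10⁻³) = −87.6 dBm

−87.6 dBm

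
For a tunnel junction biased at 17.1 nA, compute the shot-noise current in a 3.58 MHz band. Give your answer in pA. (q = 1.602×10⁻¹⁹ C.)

I_n = √(2qI·B)
2qI·B = 2 × 1.602×10⁻¹⁹ × 1.71×10⁻⁸ × 3.58×10⁶ = 1.96×10⁻²⁰ A²
I_n = √(1.96×10⁻²⁰) = 1.40×10⁻¹⁰ A = 140 pA

140 pA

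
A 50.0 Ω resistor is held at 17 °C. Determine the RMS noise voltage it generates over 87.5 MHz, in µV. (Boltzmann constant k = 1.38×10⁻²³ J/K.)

8.37 µV

T = 17 °C + 273.15 = 290.15 K
V_n = √(4kTRB)
4kTRB = 4 × 1.38×10⁻²³ × 290.15 × 5.00×10¹ × 8.75×10⁷ = 7.01×10⁻¹¹ V²
V_n = √(7.01×10⁻¹¹) = 8.37×10⁻⁶ V = 8.37 µV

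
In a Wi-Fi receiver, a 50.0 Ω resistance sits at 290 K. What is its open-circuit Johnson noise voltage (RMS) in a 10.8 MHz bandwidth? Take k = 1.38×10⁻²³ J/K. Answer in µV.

2.94 µV

V_n = √(4kTRB)
4kTRB = 4 × 1.38×10⁻²³ × 290 × 5.00×10¹ × 1.08×10⁷ = 8.64×10⁻¹² V²
V_n = √(8.64×10⁻¹²) = 2.94×10⁻⁶ V = 2.94 µV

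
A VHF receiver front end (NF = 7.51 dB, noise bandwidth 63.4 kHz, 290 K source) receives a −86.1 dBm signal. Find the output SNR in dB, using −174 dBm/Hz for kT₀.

32.4 dB

Noise floor: N = −174 + 10 log₁₀(B) + NF
10 log₁₀(6.34×10⁴) = 48.02 dB
N = −174 + 48.02 + 7.51 = −118.47 dBm
SNR = P_sig − N = −86.1 − (−118.47) = 32.37 dB → 32.4 dB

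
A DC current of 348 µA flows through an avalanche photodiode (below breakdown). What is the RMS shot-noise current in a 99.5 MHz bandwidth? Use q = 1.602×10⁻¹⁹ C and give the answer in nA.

105 nA

I_n = √(2qI·B)
2qI·B = 2 × 1.602×10⁻¹⁹ × 3.48×10⁻⁴ × 9.95×10⁷ = 1.11×10⁻¹⁴ A²
I_n = √(1.11×10⁻¹⁴) = 1.05×10⁻⁷ A = 105 nA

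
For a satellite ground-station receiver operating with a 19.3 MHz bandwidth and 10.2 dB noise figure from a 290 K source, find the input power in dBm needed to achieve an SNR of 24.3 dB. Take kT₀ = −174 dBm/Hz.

Sensitivity = −174 + 10 log₁₀(B) + NF + SNR_min
= −174 + 72.86 + 10.2 + 24.3
= −66.64 dBm → −66.6 dBm

−66.6 dBm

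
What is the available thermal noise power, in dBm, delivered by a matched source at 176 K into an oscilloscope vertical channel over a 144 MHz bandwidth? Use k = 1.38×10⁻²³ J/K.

−94.6 dBm

P_n = kTB = 1.38×10⁻²³ × 176 × 1.44×10⁸ = 3.50×10⁻¹³ W
In dBm: 10 log₁₀(3.50×10⁻¹³ / 10⁻³) = −94.6 dBm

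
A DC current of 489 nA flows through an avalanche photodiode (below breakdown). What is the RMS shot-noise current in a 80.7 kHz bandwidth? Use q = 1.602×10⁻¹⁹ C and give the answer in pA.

112 pA

I_n = √(2qI·B)
2qI·B = 2 × 1.602×10⁻¹⁹ × 4.89×10⁻⁷ × 8.07×10⁴ = 1.26×10⁻²⁰ A²
I_n = √(1.26×10⁻²⁰) = 1.12×10⁻¹⁰ A = 112 pA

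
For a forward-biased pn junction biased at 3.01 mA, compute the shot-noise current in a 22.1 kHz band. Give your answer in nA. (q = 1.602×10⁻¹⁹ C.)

4.62 nA

I_n = √(2qI·B)
2qI·B = 2 × 1.602×10⁻¹⁹ × 3.01×10⁻³ × 2.21×10⁴ = 2.13×10⁻¹⁷ A²
I_n = √(2.13×10⁻¹⁷) = 4.62×10⁻⁹ A = 4.62 nA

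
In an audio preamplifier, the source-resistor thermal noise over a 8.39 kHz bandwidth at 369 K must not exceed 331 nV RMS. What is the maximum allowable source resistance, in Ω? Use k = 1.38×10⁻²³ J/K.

641 Ω

Johnson–Nyquist: V_n = √(4kTRB) ⇒ R = V_n² / (4kTB)
4kTB = 4 × 1.38×10⁻²³ × 369 × 8.39×10³ = 1.71×10⁻¹⁶
R = (3.31×10⁻⁷)² / 1.71×10⁻¹⁶ = 6.41×10² Ω = 641 Ω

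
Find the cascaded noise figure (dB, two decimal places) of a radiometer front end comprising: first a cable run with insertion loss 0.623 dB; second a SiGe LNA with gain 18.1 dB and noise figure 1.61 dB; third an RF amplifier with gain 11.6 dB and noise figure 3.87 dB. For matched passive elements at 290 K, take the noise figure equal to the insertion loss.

2.30 dB

Convert to linear (a loss of L dB is a gain of −L dB): F_i = 10^(NF_i/10), G_i = 10^(G_i,dB/10)
  Stage 1: F_1 = 10^(0.623/10) = 1.154, G_1 = 10^(−0.623/10) = 0.8664
  Stage 2: F_2 = 10^(1.61/10) = 1.449, G_2 = 10^(18.1/10) = 64.57
  Stage 3: F_3 = 10^(3.87/10) = 2.438, G_3 = 10^(11.6/10) = 14.45
Friis cascade:
  F = 1.154 + (1.449 − 1)/0.8664 + (2.438 − 1)/55.94 = 1.698
NF = 10 log₁₀(1.698) = 2.30 dB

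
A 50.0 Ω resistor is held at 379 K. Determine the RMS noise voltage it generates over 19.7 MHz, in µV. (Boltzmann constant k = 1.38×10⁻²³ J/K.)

V_n = √(4kTRB)
4kTRB = 4 × 1.38×10⁻²³ × 379 × 5.00×10¹ × 1.97×10⁷ = 2.06×10⁻¹¹ V²
V_n = √(2.06×10⁻¹¹) = 4.54×10⁻⁶ V = 4.54 µV

4.54 µV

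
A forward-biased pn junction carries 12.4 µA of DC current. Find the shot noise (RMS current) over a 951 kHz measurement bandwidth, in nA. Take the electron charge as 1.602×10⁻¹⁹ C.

I_n = √(2qI·B)
2qI·B = 2 × 1.602×10⁻¹⁹ × 1.24×10⁻⁵ × 9.51×10⁵ = 3.78×10⁻¹⁸ A²
I_n = √(3.78×10⁻¹⁸) = 1.94×10⁻⁹ A = 1.94 nA

1.94 nA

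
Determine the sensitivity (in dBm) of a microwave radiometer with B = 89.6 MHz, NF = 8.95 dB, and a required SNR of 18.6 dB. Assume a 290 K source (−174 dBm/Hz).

−66.9 dBm

Sensitivity = −174 + 10 log₁₀(B) + NF + SNR_min
= −174 + 79.52 + 8.95 + 18.6
= −66.93 dBm → −66.9 dBm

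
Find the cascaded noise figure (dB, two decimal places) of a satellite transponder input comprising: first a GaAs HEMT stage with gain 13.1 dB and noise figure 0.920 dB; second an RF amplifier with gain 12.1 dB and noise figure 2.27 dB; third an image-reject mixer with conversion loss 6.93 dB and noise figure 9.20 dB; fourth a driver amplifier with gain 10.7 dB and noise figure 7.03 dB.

1.31 dB

Convert to linear (a loss of L dB is a gain of −L dB): F_i = 10^(NF_i/10), G_i = 10^(G_i,dB/10)
  Stage 1: F_1 = 10^(0.920/10) = 1.236, G_1 = 10^(13.1/10) = 20.42
  Stage 2: F_2 = 10^(2.27/10) = 1.687, G_2 = 10^(12.1/10) = 16.22
  Stage 3: F_3 = 10^(9.20/10) = 8.318, G_3 = 10^(−6.93/10) = 0.2028
  Stage 4: F_4 = 10^(7.03/10) = 5.047, G_4 = 10^(10.7/10) = 11.75
Friis cascade:
  F = 1.236 + (1.687 − 1)/20.42 + (8.318 − 1)/331.1 + (5.047 − 1)/67.14 = 1.352
NF = 10 log₁₀(1.352) = 1.31 dB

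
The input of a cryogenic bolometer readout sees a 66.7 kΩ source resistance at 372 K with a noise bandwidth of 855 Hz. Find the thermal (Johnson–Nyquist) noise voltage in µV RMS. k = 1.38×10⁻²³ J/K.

V_n = √(4kTRB)
4kTRB = 4 × 1.38×10⁻²³ × 372 × 6.67×10⁴ × 8.55×10² = 1.17×10⁻¹² V²
V_n = √(1.17×10⁻¹²) = 1.08×10⁻⁶ V = 1.08 µV

1.08 µV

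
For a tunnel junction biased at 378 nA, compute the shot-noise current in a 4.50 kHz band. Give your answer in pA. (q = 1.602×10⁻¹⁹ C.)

23.3 pA

I_n = √(2qI·B)
2qI·B = 2 × 1.602×10⁻¹⁹ × 3.78×10⁻⁷ × 4.50×10³ = 5.45×10⁻²² A²
I_n = √(5.45×10⁻²²) = 2.33×10⁻¹¹ A = 23.3 pA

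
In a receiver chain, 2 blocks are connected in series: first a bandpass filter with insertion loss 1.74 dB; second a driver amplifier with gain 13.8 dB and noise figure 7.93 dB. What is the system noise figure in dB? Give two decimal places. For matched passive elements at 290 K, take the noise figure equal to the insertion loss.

Convert to linear (a loss of L dB is a gain of −L dB): F_i = 10^(NF_i/10), G_i = 10^(G_i,dB/10)
  Stage 1: F_1 = 10^(1.74/10) = 1.493, G_1 = 10^(−1.74/10) = 0.6699
  Stage 2: F_2 = 10^(7.93/10) = 6.209, G_2 = 10^(13.8/10) = 23.99
Friis cascade:
  F = 1.493 + (6.209 − 1)/0.6699 = 9.268
NF = 10 log₁₀(9.268) = 9.67 dB

9.67 dB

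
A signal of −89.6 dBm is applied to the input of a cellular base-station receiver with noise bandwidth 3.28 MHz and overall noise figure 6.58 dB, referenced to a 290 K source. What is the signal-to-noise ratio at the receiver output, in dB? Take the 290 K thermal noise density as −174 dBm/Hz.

12.7 dB

Noise floor: N = −174 + 10 log₁₀(B) + NF
10 log₁₀(3.28×10⁶) = 65.16 dB
N = −174 + 65.16 + 6.58 = −102.26 dBm
SNR = P_sig − N = −89.6 − (−102.26) = 12.66 dB → 12.7 dB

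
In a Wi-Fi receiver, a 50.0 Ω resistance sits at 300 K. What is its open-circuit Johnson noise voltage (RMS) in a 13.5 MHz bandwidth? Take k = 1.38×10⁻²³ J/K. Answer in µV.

3.34 µV

V_n = √(4kTRB)
4kTRB = 4 × 1.38×10⁻²³ × 300 × 5.00×10¹ × 1.35×10⁷ = 1.12×10⁻¹¹ V²
V_n = √(1.12×10⁻¹¹) = 3.34×10⁻⁶ V = 3.34 µV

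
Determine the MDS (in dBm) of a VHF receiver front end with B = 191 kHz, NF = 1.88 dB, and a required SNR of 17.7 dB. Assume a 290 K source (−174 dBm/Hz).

−101.6 dBm

Sensitivity = −174 + 10 log₁₀(B) + NF + SNR_min
= −174 + 52.81 + 1.88 + 17.7
= −101.61 dBm → −101.6 dBm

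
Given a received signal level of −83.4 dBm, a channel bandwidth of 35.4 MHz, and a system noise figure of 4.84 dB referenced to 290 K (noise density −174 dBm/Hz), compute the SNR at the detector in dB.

Noise floor: N = −174 + 10 log₁₀(B) + NF
10 log₁₀(3.54×10⁷) = 75.49 dB
N = −174 + 75.49 + 4.84 = −93.67 dBm
SNR = P_sig − N = −83.4 − (−93.67) = 10.27 dB → 10.3 dB

10.3 dB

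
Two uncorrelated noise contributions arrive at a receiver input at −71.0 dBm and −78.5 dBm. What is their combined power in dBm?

−70.3 dBm

Convert to linear, add, convert back:
P₁ = 7.94×10⁻¹¹ W, P₂ = 1.41×10⁻¹¹ W
P_tot = 9.36×10⁻¹¹ W → 10 log₁₀(P_tot / 10⁻³) = −70.3 dBm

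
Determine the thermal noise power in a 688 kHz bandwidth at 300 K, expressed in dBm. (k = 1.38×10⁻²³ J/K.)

P_n = kTB = 1.38×10⁻²³ × 300 × 6.88×10⁵ = 2.85×10⁻¹⁵ W
In dBm: 10 log₁₀(2.85×10⁻¹⁵ / 10⁻³) = −115.5 dBm

−115.5 dBm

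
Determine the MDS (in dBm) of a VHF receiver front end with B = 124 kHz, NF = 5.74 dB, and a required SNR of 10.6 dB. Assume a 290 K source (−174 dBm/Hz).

Sensitivity = −174 + 10 log₁₀(B) + NF + SNR_min
= −174 + 50.93 + 5.74 + 10.6
= −106.73 dBm → −106.7 dBm

−106.7 dBm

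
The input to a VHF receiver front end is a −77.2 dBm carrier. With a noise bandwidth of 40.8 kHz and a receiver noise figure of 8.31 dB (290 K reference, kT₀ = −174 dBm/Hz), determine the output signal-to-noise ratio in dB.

Noise floor: N = −174 + 10 log₁₀(B) + NF
10 log₁₀(4.08×10⁴) = 46.11 dB
N = −174 + 46.11 + 8.31 = −119.58 dBm
SNR = P_sig − N = −77.2 − (−119.58) = 42.38 dB → 42.4 dB

42.4 dB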